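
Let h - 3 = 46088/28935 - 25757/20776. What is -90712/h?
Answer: -54531841734720/2015706173 ≈ -27053.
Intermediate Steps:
h = 2015706173/601153560 (h = 3 + (46088/28935 - 25757/20776) = 3 + 212245493/601153560 = 2015706173/601153560 ≈ 3.3531)
-90712/h = -90712/2015706173/601153560 = -90712*601153560/2015706173 = -54531841734720/2015706173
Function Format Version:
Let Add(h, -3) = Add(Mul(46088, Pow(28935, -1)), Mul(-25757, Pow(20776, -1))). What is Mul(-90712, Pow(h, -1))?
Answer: Rational(-54531841734720, 2015706173) ≈ -27053.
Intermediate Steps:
h = Rational(2015706173, 601153560) (h = Add(3, Add(Mul(46088, Pow(28935, -1)), Mul(-25757, Pow(20776, -1)))) = Add(3, Add(Mul(46088, Rational(1, 28935)), Mul(-25757, Rational(1, 20776)))) = Add(3, Add(Rational(46088, 28935), Rational(-25757, 20776))) = Add(3, Rational(212245493, 601153560)) = Rational(2015706173, 601153560) ≈ 3.3531)
Mul(-90712, Pow(h, -1)) = Mul(-90712, Pow(Rational(2015706173, 601153560), -1)) = Mul(-90712, Rational(601153560, 2015706173)) = Rational(-54531841734720, 2015706173)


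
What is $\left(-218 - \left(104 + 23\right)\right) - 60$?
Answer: $-405$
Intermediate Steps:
$\left(-218 - \left(104 + 23\right)\right) - 60 = \left(-218 - 127\right) - 60 = -345 - 60 = -405$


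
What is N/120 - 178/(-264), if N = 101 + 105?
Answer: 263/110 ≈ 2.3909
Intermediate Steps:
N = 206
N/120 - 178/(-264) = 206/120 - 178/(-264) = 206*(1/120) - 178*(-1/264) = 103/60 + 89/132 = 263/110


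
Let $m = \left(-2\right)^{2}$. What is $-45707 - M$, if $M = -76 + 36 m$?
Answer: $-45775$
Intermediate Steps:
$m = 4$
$M = 68$ ($M = -76 + 36 \cdot 4 = -76 + 144 = 68$)
$-45707 - M = -45707 - 68 = -45775$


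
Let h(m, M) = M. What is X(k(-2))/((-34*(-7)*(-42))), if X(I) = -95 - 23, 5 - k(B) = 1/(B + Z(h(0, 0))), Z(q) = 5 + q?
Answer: 59/4998 ≈ 0.011805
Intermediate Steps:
k(B) = 5 - 1/(5 + B) (k(B) = 5 - 1/(B + (5 + 0)) = 5 - 1/(B + 5) = 5 - 1/(5 + B))
X(I) = -118
X(k(-2))/((-34*(-7)*(-42))) = -118/(-34*(-7)*(-42)) = -118/(238*(-42)) = -118/(-9996) = -118*(-1/9996) = 59/4998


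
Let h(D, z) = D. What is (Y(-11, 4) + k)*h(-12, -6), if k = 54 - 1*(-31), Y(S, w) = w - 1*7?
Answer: -984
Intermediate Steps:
Y(S, w) = -7 + w (Y(S, w) = w - 7 = -7 + w)
k = 85 (k = 54 + 31 = 85)
(Y(-11, 4) + k)*h(-12, -6) = ((-7 + 4) + 85)*(-12) = (-3 + 85)*(-12) = 82*(-12) = -984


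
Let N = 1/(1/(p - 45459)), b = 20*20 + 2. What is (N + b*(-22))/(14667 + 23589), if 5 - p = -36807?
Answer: -17491/38256 ≈ -0.45721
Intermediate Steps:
p = 36812 (p = 5 - 1*(-36807) = 5 + 36807 = 36812)
b = 402 (b = 400 + 2 = 402)
N = -8647 (N = 1/(1/(36812 - 45459)) = 1/(1/(-8647)) = 1/(-1/8647) = -8647)
(N + b*(-22))/(14667 + 23589) = (-8647 + 402*(-22))/(14667 + 23589) = (-8647 - 8844)/38256 = -17491*1/38256 = -17491/38256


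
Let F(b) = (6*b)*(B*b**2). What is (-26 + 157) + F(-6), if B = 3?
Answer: -3757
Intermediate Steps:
F(b) = 18*b**3 (F(b) = (6*b)*(3*b**2) = 18*b**3)
(-26 + 157) + F(-6) = (-26 + 157) + 18*(-6)**3 = 131 + 18*(-216) = 131 - 3888 = -3757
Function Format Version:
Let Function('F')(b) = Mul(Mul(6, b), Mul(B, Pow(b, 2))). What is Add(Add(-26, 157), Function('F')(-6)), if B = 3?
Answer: -3757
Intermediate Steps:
Function('F')(b) = Mul(18, Pow(b, 3)) (Function('F')(b) = Mul(Mul(6, b), Mul(3, Pow(b, 2))) = Mul(18, Pow(b, 3)))
Add(Add(-26, 157), Function('F')(-6)) = Add(Add(-26, 157), Mul(18, Pow(-6, 3))) = Add(131, Mul(18, -216)) = Add(131, -3888) = -3757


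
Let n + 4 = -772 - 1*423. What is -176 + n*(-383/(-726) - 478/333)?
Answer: 6685391/7326 ≈ 912.56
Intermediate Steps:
n = -1199 (n = -4 + (-772 - 1*423) = -4 + (-772 - 423) = -4 - 1195 = -1199)
-176 + n*(-383/(-726) - 478/333) = -176 - 1199*(-383/(-726) - 478/333) = -176 - 1199*(-383*(-1/726) - 478*1/333) = -176 - 1199*(383/726 - 478/333) = -176 - 1199*(-73163/80586) = -176 + 7974767/7326 = 6685391/7326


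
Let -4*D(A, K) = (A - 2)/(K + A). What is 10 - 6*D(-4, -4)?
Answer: 89/8 ≈ 11.125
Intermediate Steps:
D(A, K) = -(-2 + A)/(4*(A + K)) (D(A, K) = -(A - 2)/(4*(K + A)) = -(-2 + A)/(4*(A + K)))
10 - 6*D(-4, -4) = 10 - 3*(2 - 1*(-4))/(2*(-4 - 4)) = 10 - 3*(2 + 4)/(2*(-8)) = 10 - 3*(-1)*6/(2*8) = 10 - 6*(-3/16) = 10 + 9/8 = 89/8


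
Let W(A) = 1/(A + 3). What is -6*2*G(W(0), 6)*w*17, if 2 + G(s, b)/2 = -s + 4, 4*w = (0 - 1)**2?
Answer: -170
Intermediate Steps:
w = 1/4 (w = (0 - 1)**2/4 = (1/4)*(-1)**2 = (1/4)*1 = 1/4 ≈ 0.25000)
W(A) = 1/(3 + A)
G(s, b) = 4 - 2*s (G(s, b) = -4 + 2*(-s + 4) = -4 + 2*(4 - s) = -4 + (8 - 2*s) = 4 - 2*s)
-6*2*G(W(0), 6)*w*17 = -6*2*(4 - 2/(3 + 0))/4*17 = -6*2*(4 - 2/3)/4*17 = -6*2*(10/3)/4*17 = -40/4*17 = -6*5/3*17 = -10*17 = -170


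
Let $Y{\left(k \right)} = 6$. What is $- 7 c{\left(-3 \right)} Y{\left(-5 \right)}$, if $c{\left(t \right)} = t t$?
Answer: $-378$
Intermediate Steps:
$c{\left(t \right)} = t^{2}$
$- 7 c{\left(-3 \right)} Y{\left(-5 \right)} = - 7 \left(-3\right)^{2} \cdot 6 = \left(-7\right) 9 \cdot 6 = \left(-63\right) 6 = -378$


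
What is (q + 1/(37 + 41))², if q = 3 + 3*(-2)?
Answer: 54289/6084 ≈ 8.9232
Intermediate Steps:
q = -3 (q = 3 - 6 = -3)
(q + 1/(37 + 41))² = (-3 + 1/(37 + 41))² = (-3 + 1/78)² = (-233/78)² = 54289/6084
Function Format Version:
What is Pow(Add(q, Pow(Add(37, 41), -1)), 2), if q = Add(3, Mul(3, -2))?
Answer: Rational(54289, 6084) ≈ 8.9232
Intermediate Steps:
q = -3 (q = Add(3, -6) = -3)
Pow(Add(q, Pow(Add(37, 41), -1)), 2) = Pow(Add(-3, Pow(Add(37, 41), -1)), 2) = Pow(Add(-3, Pow(78, -1)), 2) = Pow(Add(-3, Rational(1, 78)), 2) = Pow(Rational(-233, 78), 2) = Rational(54289, 6084)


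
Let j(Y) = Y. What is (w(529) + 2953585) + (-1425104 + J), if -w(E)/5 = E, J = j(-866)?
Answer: 1524970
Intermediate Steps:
J = -866
w(E) = -5*E
(w(529) + 2953585) + (-1425104 + J) = (-5*529 + 2953585) + (-1425104 - 866) = (-2645 + 2953585) - 1425970 = 2950940 - 1425970 = 1524970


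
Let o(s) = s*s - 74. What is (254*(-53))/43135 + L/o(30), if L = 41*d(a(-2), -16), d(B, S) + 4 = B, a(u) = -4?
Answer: -12633946/17814755 ≈ -0.70918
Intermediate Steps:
d(B, S) = -4 + B
o(s) = -74 + s**2 (o(s) = s**2 - 74 = -74 + s**2)
L = -328 (L = 41*(-4 - 4) = 41*(-8) = -328)
(254*(-53))/43135 + L/o(30) = (254*(-53))/43135 - 328/(-74 + 30**2) = -13462*1/43135 - 328/(-74 + 900) = -13462/43135 - 328/826 = -13462/43135 - 328*1/826 = -13462/43135 - 164/413 = -12633946/17814755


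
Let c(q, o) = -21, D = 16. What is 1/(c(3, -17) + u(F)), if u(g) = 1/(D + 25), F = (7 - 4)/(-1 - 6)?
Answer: -41/860 ≈ -0.047674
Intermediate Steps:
F = -3/7 (F = 3/(-7) = 3*(-1/7) = -3/7 ≈ -0.42857)
u(g) = 1/41 (u(g) = 1/(16 + 25) = 1/41)
1/(c(3, -17) + u(F)) = 1/(-21 + 1/41) = 1/(-860/41) = -41/860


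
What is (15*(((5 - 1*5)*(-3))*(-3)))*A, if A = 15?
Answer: 0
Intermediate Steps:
(15*(((5 - 1*5)*(-3))*(-3)))*A = (15*(((5 - 1*5)*(-3))*(-3)))*15 = (15*(((5 - 5)*(-3))*(-3)))*15 = (15*((0*(-3))*(-3)))*15 = (15*(0*(-3)))*15 = (15*0)*15 = 0*15 = 0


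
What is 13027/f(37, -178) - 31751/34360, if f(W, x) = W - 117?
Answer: -2250739/13744 ≈ -163.76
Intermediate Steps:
f(W, x) = -117 + W
13027/f(37, -178) - 31751/34360 = 13027/(-117 + 37) - 31751/34360 = 13027/(-80) - 31751*1/34360 = 13027*(-1/80) - 31751/34360 = -13027/80 - 31751/34360 = -2250739/13744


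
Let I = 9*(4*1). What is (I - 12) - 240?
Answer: -216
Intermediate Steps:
I = 36 (I = 9*4 = 36)
(I - 12) - 240 = (36 - 12) - 240 = 24 - 240 = -216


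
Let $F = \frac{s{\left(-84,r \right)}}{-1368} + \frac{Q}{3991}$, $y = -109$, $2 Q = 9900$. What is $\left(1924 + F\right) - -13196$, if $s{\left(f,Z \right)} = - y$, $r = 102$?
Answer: $\frac{82556819141}{5459688} \approx 15121.0$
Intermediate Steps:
$Q = 4950$ ($Q = \frac{1}{2} \cdot 9900 = 4950$)
$s{\left(f,Z \right)} = 109$ ($s{\left(f,Z \right)} = \left(-1\right) \left(-109\right) = 109$)
$F = \frac{6336581}{5459688}$ ($F = \frac{109}{-1368} + \frac{4950}{3991} = 109 \left(- \frac{1}{1368}\right) + 4950 \cdot \frac{1}{3991} = - \frac{109}{1368} + \frac{4950}{3991} = \frac{6336581}{5459688} \approx 1.1606$)
$\left(1924 + F\right) - -13196 = \left(1924 + \frac{6336581}{5459688}\right) - -13196 = \frac{10510776293}{5459688} + 13196 = \frac{82556819141}{5459688}$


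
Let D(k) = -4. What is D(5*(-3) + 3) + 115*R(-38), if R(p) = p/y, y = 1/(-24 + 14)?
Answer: 43696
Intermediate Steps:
y = -⅒ (y = 1/(-10) = -⅒ ≈ -0.10000)
R(p) = -10*p (R(p) = p/(-⅒) = p*(-10) = -10*p)
D(5*(-3) + 3) + 115*R(-38) = -4 + 115*(-10*(-38)) = -4 + 115*380 = -4 + 43700 = 43696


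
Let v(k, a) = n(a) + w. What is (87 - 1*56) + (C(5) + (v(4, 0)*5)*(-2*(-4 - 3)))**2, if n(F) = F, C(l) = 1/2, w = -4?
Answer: 312605/4 ≈ 78151.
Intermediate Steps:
C(l) = 1/2
v(k, a) = -4 + a (v(k, a) = a - 4 = -4 + a)
(87 - 1*56) + (C(5) + (v(4, 0)*5)*(-2*(-4 - 3)))**2 = (87 - 1*56) + (1/2 + ((-4 + 0)*5)*(-2*(-4 - 3)))**2 = (87 - 56) + (1/2 + (-4*5)*(-2*(-7)))**2 = 31 + (1/2 - 20*14)**2 = 31 + (1/2 - 280)**2 = 31 + (-559/2)**2 = 31 + 312481/4 = 312605/4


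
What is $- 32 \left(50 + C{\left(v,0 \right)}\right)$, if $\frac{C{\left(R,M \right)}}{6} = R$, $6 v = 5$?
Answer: $-1760$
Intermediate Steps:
$v = \frac{5}{6}$ ($v = \frac{1}{6} \cdot 5 = \frac{5}{6} \approx 0.83333$)
$C{\left(R,M \right)} = 6 R$
$- 32 \left(50 + C{\left(v,0 \right)}\right) = - 32 \left(50 + 6 \cdot \frac{5}{6}\right) = - 32 \left(50 + 5\right) = \left(-32\right) 55 = -1760$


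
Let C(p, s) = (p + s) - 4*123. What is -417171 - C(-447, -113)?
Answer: -416119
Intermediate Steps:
C(p, s) = -492 + p + s (C(p, s) = (p + s) - 492 = -492 + p + s)
-417171 - C(-447, -113) = -417171 - (-492 - 447 - 113) = -417171 - 1*(-1052) = -417171 + 1052 = -416119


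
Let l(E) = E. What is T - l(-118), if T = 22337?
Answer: 22455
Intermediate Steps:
T - l(-118) = 22337 - 1*(-118) = 22337 + 118 = 22455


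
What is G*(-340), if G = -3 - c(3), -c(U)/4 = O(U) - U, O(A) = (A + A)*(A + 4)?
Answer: -52020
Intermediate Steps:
O(A) = 2*A*(4 + A) (O(A) = (2*A)*(4 + A) = 2*A*(4 + A))
c(U) = 4*U - 8*U*(4 + U) (c(U) = -4*(2*U*(4 + U) - U) = -4*(-U + 2*U*(4 + U)) = 4*U - 8*U*(4 + U))
G = 153 (G = -3 - 4*3*(-7 - 2*3) = -3 - 4*3*(-7 - 6) = -3 - 4*3*(-13) = -3 - 1*(-156) = -3 + 156 = 153)
G*(-340) = 153*(-340) = -52020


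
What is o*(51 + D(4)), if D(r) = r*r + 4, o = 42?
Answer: 2982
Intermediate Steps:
D(r) = 4 + r² (D(r) = r² + 4 = 4 + r²)
o*(51 + D(4)) = 42*(51 + (4 + 4²)) = 42*(51 + (4 + 16)) = 42*(51 + 20) = 42*71 = 2982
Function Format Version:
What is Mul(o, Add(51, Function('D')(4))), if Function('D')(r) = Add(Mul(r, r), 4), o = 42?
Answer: 2982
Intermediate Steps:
Function('D')(r) = Add(4, Pow(r, 2)) (Function('D')(r) = Add(Pow(r, 2), 4) = Add(4, Pow(r, 2)))
Mul(o, Add(51, Function('D')(4))) = Mul(42, Add(51, Add(4, Pow(4, 2)))) = Mul(42, Add(51, Add(4, 16))) = Mul(42, Add(51, 20)) = Mul(42, 71) = 2982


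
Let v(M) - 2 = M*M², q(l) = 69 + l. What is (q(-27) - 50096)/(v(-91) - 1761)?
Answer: 25027/377665 ≈ 0.066268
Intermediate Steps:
v(M) = 2 + M³ (v(M) = 2 + M*M² = 2 + M³)
(q(-27) - 50096)/(v(-91) - 1761) = ((69 - 27) - 50096)/((2 + (-91)³) - 1761) = (42 - 50096)/((2 - 753571) - 1761) = -50054/(-753569 - 1761) = -50054/(-755330) = -50054*(-1/755330) = 25027/377665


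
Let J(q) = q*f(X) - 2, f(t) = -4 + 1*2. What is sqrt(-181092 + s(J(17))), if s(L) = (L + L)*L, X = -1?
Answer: 10*I*sqrt(1785) ≈ 422.49*I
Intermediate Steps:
f(t) = -2 (f(t) = -4 + 2 = -2)
J(q) = -2 - 2*q (J(q) = q*(-2) - 2 = -2*q - 2 = -2 - 2*q)
s(L) = 2*L**2 (s(L) = (2*L)*L = 2*L**2)
sqrt(-181092 + s(J(17))) = sqrt(-181092 + 2*(-2 - 2*17)**2) = sqrt(-181092 + 2*(-2 - 34)**2) = sqrt(-181092 + 2*(-36)**2) = sqrt(-181092 + 2*1296) = sqrt(-181092 + 2592) = sqrt(-178500) = 10*I*sqrt(1785)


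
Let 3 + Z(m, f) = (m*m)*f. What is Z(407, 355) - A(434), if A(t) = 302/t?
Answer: 12760769913/217 ≈ 5.8805e+7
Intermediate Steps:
Z(m, f) = -3 + f*m² (Z(m, f) = -3 + (m*m)*f = -3 + m²*f = -3 + f*m²)
Z(407, 355) - A(434) = (-3 + 355*407²) - 302/434 = (-3 + 355*165649) - 302/434 = (-3 + 58805395) - 1*151/217 = 58805392 - 151/217 = 12760769913/217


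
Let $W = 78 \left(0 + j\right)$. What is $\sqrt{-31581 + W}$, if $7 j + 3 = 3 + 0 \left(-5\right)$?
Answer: $33 i \sqrt{29} \approx 177.71 i$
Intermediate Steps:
$j = 0$ ($j = - \frac{3}{7} + \frac{3 + 0 \left(-5\right)}{7} = - \frac{3}{7} + \frac{3 + 0}{7} = - \frac{3}{7} + \frac{1}{7} \cdot 3 = - \frac{3}{7} + \frac{3}{7} = 0$)
$W = 0$ ($W = 78 \left(0 + 0\right) = 78 \cdot 0 = 0$)
$\sqrt{-31581 + W} = \sqrt{-31581 + 0} = \sqrt{-31581} = 33 i \sqrt{29}$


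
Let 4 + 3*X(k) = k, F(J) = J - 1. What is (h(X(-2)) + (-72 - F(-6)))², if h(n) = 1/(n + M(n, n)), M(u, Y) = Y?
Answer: 68121/16 ≈ 4257.6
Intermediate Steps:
F(J) = -1 + J
X(k) = -4/3 + k/3
h(n) = 1/(2*n) (h(n) = 1/(n + n) = 1/(2*n))
(h(X(-2)) + (-72 - F(-6)))² = (1/(2*(-4/3 + (⅓)*(-2))) + (-72 - (-1 - 6)))² = (1/(2*(-4/3 - ⅔)) + (-72 - 1*(-7)))² = ((½)/(-2) + (-72 + 7))² = ((½)*(-½) - 65)² = (-¼ - 65)² = (-261/4)² = 68121/16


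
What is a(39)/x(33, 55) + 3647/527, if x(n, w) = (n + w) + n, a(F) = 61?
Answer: 473434/63767 ≈ 7.4244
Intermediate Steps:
x(n, w) = w + 2*n
a(39)/x(33, 55) + 3647/527 = 61/(55 + 2*33) + 3647/527 = 61/(55 + 66) + 3647*(1/527) = 61/121 + 3647/527 = 473434/63767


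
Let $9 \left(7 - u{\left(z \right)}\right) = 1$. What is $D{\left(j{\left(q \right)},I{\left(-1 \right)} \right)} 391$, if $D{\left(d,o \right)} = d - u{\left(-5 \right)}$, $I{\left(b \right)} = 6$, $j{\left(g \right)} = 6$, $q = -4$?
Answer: $- \frac{3128}{9} \approx -347.56$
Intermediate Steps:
$u{\left(z \right)} = \frac{62}{9}$ ($u{\left(z \right)} = 7 - \frac{1}{9} = \frac{62}{9}$)
$D{\left(d,o \right)} = - \frac{62}{9} + d$ ($D{\left(d,o \right)} = d - \frac{62}{9} = - \frac{62}{9} + d$)
$D{\left(j{\left(q \right)},I{\left(-1 \right)} \right)} 391 = \left(- \frac{62}{9} + 6\right) 391 = \left(- \frac{8}{9}\right) 391 = - \frac{3128}{9}$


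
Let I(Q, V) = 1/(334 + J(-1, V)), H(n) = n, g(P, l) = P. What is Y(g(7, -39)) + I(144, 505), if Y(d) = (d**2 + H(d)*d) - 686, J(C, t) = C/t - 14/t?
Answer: -19833727/33731 ≈ -588.00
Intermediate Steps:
J(C, t) = -14/t + C/t
I(Q, V) = 1/(334 - 15/V) (I(Q, V) = 1/(334 + (-14 - 1)/V) = 1/(334 - 15/V))
Y(d) = -686 + 2*d**2 (Y(d) = (d**2 + d*d) - 686 = (d**2 + d**2) - 686 = 2*d**2 - 686 = -686 + 2*d**2)
Y(g(7, -39)) + I(144, 505) = (-686 + 2*7**2) + 505/(-15 + 334*505) = (-686 + 2*49) + 505/(-15 + 168670) = (-686 + 98) + 505/168655 = -588 + 505*(1/168655) = -588 + 101/33731 = -19833727/33731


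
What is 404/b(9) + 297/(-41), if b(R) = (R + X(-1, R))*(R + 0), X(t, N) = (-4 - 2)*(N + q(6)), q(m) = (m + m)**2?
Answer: -24221/3321 ≈ -7.2933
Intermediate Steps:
q(m) = 4*m**2 (q(m) = (2*m)**2 = 4*m**2)
X(t, N) = -864 - 6*N (X(t, N) = (-4 - 2)*(N + 4*6**2) = -6*(N + 4*36) = -6*(N + 144) = -6*(144 + N) = -864 - 6*N)
b(R) = R*(-864 - 5*R) (b(R) = (R + (-864 - 6*R))*(R + 0) = (-864 - 5*R)*R = R*(-864 - 5*R))
404/b(9) + 297/(-41) = 404/((-1*9*(864 + 5*9))) + 297/(-41) = 404/((-1*9*(864 + 45))) + 297*(-1/41) = 404/((-1*9*909)) - 297/41 = 404/(-8181) - 297/41 = 404*(-1/8181) - 297/41 = -4/81 - 297/41 = -24221/3321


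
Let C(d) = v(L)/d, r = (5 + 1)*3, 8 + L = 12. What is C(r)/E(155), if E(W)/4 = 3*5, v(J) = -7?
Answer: -7/1080 ≈ -0.0064815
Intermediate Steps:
L = 4 (L = -8 + 12 = 4)
E(W) = 60 (E(W) = 4*(3*5) = 4*15 = 60)
r = 18 (r = 6*3 = 18)
C(d) = -7/d
C(r)/E(155) = -7/18/60 = -7*1/18*(1/60) = -7/18*1/60 = -7/1080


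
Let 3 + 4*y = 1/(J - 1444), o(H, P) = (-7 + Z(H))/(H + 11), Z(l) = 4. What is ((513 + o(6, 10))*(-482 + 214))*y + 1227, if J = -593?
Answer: 1204181885/11543 ≈ 1.0432e+5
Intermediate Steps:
o(H, P) = -3/(11 + H) (o(H, P) = (-7 + 4)/(H + 11) = -3/(11 + H))
y = -1528/2037 (y = -3/4 + 1/(4*(-593 - 1444)) = -3/4 + (1/4)/(-2037) = -3/4 + (1/4)*(-1/2037) = -3/4 - 1/8148 = -1528/2037 ≈ -0.75012)
((513 + o(6, 10))*(-482 + 214))*y + 1227 = ((513 - 3/(11 + 6))*(-482 + 214))*(-1528/2037) + 1227 = ((513 - 3/17)*(-268))*(-1528/2037) + 1227 = ((8718/17)*(-268))*(-1528/2037) + 1227 = -2336424/17*(-1528/2037) + 1227 = 1190018624/11543 + 1227 = 1204181885/11543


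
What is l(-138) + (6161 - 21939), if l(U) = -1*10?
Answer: -15788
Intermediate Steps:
l(U) = -10
l(-138) + (6161 - 21939) = -10 + (6161 - 21939) = -10 - 15778 = -15788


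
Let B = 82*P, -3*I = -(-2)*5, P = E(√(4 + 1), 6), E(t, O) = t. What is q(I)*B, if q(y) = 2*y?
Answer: -1640*√5/3 ≈ -1222.4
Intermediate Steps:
P = √5 (P = √(4 + 1) = √5 ≈ 2.2361)
I = -10/3 (I = -(-1)*(-2*5)/3 = -(-1)*(-10)/3 = -⅓*10 = -10/3 ≈ -3.3333)
B = 82*√5 ≈ 183.36
q(I)*B = (2*(-10/3))*(82*√5) = -1640*√5/3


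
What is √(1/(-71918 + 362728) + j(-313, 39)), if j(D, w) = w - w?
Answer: √290810/290810 ≈ 0.0018544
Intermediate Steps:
j(D, w) = 0
√(1/(-71918 + 362728) + j(-313, 39)) = √(1/(-71918 + 362728) + 0) = √(1/290810 + 0) = √(1/290810) = √290810/290810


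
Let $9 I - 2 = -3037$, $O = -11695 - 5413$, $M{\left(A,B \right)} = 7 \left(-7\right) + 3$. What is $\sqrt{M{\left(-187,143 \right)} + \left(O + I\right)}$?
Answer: $\frac{11 i \sqrt{1301}}{3} \approx 132.25 i$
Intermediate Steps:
$M{\left(A,B \right)} = -46$ ($M{\left(A,B \right)} = -49 + 3 = -46$)
$O = -17108$ ($O = -11695 - 5413 = -17108$)
$I = - \frac{3035}{9}$ ($I = \frac{2}{9} + \frac{1}{9} \left(-3037\right) = \frac{2}{9} - \frac{3037}{9} = - \frac{3035}{9} \approx -337.22$)
$\sqrt{M{\left(-187,143 \right)} + \left(O + I\right)} = \sqrt{-46 - \frac{157007}{9}} = \sqrt{- \frac{157421}{9}} = \frac{11 i \sqrt{1301}}{3}$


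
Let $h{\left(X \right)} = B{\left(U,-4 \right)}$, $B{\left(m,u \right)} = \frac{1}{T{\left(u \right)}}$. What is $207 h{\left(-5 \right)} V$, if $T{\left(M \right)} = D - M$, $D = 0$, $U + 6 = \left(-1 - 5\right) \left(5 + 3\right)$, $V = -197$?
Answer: $- \frac{40779}{4} \approx -10195.0$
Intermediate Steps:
$U = -54$ ($U = -6 + \left(-1 - 5\right) \left(5 + 3\right) = -6 - 48 = -54$)
$T{\left(M \right)} = - M$ ($T{\left(M \right)} = 0 - M = - M$)
$B{\left(m,u \right)} = - \frac{1}{u}$ ($B{\left(m,u \right)} = \frac{1}{\left(-1\right) u} = - \frac{1}{u}$)
$h{\left(X \right)} = \frac{1}{4}$ ($h{\left(X \right)} = - \frac{1}{-4} = \left(-1\right) \left(- \frac{1}{4}\right) = \frac{1}{4}$)
$207 h{\left(-5 \right)} V = 207 \cdot \frac{1}{4} \left(-197\right) = \frac{207}{4} \left(-197\right) = - \frac{40779}{4}$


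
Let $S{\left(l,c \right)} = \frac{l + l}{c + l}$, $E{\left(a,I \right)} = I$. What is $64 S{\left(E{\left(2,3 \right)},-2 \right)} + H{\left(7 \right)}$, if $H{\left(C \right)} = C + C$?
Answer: $398$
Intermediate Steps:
$H{\left(C \right)} = 2 C$
$S{\left(l,c \right)} = \frac{2 l}{c + l}$
$64 S{\left(E{\left(2,3 \right)},-2 \right)} + H{\left(7 \right)} = 64 \cdot 2 \cdot 3 \frac{1}{-2 + 3} + 2 \cdot 7 = 64 \cdot 2 \cdot 3 \cdot 1^{-1} + 14 = 64 \cdot 2 \cdot 3 \cdot 1 + 14 = 64 \cdot 6 + 14 = 384 + 14 = 398$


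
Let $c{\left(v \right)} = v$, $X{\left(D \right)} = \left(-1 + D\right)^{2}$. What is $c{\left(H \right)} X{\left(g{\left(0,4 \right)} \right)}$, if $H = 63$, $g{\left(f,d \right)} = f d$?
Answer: $63$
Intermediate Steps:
$g{\left(f,d \right)} = d f$
$c{\left(H \right)} X{\left(g{\left(0,4 \right)} \right)} = 63 \left(-1 + 4 \cdot 0\right)^{2} = 63 \left(-1 + 0\right)^{2} = 63 \left(-1\right)^{2} = 63 \cdot 1 = 63$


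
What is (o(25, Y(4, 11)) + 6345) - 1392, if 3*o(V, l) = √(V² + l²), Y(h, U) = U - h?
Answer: 4953 + √674/3 ≈ 4961.7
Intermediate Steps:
o(V, l) = √(V² + l²)/3
(o(25, Y(4, 11)) + 6345) - 1392 = (√(25² + (11 - 1*4)²)/3 + 6345) - 1392 = (√(625 + (11 - 4)²)/3 + 6345) - 1392 = (√(625 + 7²)/3 + 6345) - 1392 = (√(625 + 49)/3 + 6345) - 1392 = (√674/3 + 6345) - 1392 = (6345 + √674/3) - 1392 = 4953 + √674/3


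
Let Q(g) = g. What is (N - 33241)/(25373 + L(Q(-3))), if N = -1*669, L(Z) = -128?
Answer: -6782/5049 ≈ -1.3432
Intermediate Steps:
N = -669
(N - 33241)/(25373 + L(Q(-3))) = (-669 - 33241)/(25373 - 128) = -33910/25245 = -33910*1/25245 = -6782/5049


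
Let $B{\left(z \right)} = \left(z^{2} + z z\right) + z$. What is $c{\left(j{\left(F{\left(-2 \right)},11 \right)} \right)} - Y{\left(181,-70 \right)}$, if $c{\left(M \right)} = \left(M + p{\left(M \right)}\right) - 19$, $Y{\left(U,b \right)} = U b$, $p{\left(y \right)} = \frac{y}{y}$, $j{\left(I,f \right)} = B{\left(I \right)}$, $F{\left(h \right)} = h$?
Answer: $12658$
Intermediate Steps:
$B{\left(z \right)} = z + 2 z^{2}$ ($B{\left(z \right)} = \left(z^{2} + z^{2}\right) + z = 2 z^{2} + z = z + 2 z^{2}$)
$j{\left(I,f \right)} = I \left(1 + 2 I\right)$
$p{\left(y \right)} = 1$
$c{\left(M \right)} = -18 + M$ ($c{\left(M \right)} = \left(M + 1\right) - 19 = \left(1 + M\right) - 19 = -18 + M$)
$c{\left(j{\left(F{\left(-2 \right)},11 \right)} \right)} - Y{\left(181,-70 \right)} = \left(-18 - 2 \left(1 + 2 \left(-2\right)\right)\right) - 181 \left(-70\right) = \left(-18 - 2 \left(1 - 4\right)\right) - -12670 = \left(-18 - -6\right) + 12670 = \left(-18 + 6\right) + 12670 = -12 + 12670 = 12658$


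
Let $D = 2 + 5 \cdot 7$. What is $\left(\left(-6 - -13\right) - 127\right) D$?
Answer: $-4440$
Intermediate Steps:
$D = 37$ ($D = 2 + 35 = 37$)
$\left(\left(-6 - -13\right) - 127\right) D = \left(\left(-6 - -13\right) - 127\right) 37 = \left(\left(-6 + 13\right) - 127\right) 37 = \left(7 - 127\right) 37 = \left(-120\right) 37 = -4440$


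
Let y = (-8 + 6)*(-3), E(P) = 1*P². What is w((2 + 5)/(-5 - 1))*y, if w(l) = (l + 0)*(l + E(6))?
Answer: -1463/6 ≈ -243.83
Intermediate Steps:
E(P) = P²
w(l) = l*(36 + l) (w(l) = (l + 0)*(l + 6²) = l*(l + 36) = l*(36 + l))
y = 6 (y = -2*(-3) = 6)
w((2 + 5)/(-5 - 1))*y = (((2 + 5)/(-5 - 1))*(36 + (2 + 5)/(-5 - 1)))*6 = ((7/(-6))*(36 + 7/(-6)))*6 = ((7*(-⅙))*(36 + 7*(-⅙)))*6 = -7*(36 - 7/6)/6*6 = -7/6*209/6*6 = -1463/36*6 = -1463/6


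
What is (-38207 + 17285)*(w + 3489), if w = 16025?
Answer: -408271908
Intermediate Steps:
(-38207 + 17285)*(w + 3489) = (-38207 + 17285)*(16025 + 3489) = -20922*19514 = -408271908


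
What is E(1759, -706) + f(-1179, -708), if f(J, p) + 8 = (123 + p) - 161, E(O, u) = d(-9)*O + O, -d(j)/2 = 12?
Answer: -41211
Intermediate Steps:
d(j) = -24 (d(j) = -2*12 = -24)
E(O, u) = -23*O (E(O, u) = -24*O + O = -23*O)
f(J, p) = -46 + p (f(J, p) = -8 + ((123 + p) - 161) = -8 + (-38 + p) = -46 + p)
E(1759, -706) + f(-1179, -708) = -23*1759 + (-46 - 708) = -40457 - 754 = -41211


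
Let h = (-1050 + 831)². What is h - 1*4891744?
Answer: -4843783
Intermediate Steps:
h = 47961 (h = (-219)² = 47961)
h - 1*4891744 = 47961 - 1*4891744 = 47961 - 4891744 = -4843783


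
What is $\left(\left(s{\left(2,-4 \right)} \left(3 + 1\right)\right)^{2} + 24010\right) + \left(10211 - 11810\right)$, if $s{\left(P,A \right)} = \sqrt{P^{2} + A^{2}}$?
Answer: $22731$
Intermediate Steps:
$s{\left(P,A \right)} = \sqrt{A^{2} + P^{2}}$
$\left(\left(s{\left(2,-4 \right)} \left(3 + 1\right)\right)^{2} + 24010\right) + \left(10211 - 11810\right) = \left(\left(\sqrt{\left(-4\right)^{2} + 2^{2}} \left(3 + 1\right)\right)^{2} + 24010\right) + \left(10211 - 11810\right) = \left(\left(\sqrt{16 + 4} \cdot 4\right)^{2} + 24010\right) - 1599 = \left(\left(\sqrt{20} \cdot 4\right)^{2} + 24010\right) - 1599 = \left(\left(2 \sqrt{5} \cdot 4\right)^{2} + 24010\right) - 1599 = \left(\left(8 \sqrt{5}\right)^{2} + 24010\right) - 1599 = \left(320 + 24010\right) - 1599 = 24330 - 1599 = 22731$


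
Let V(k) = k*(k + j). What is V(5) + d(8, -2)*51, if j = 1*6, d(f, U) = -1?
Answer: 4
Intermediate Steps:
j = 6
V(k) = k*(6 + k) (V(k) = k*(k + 6) = k*(6 + k))
V(5) + d(8, -2)*51 = 5*(6 + 5) - 1*51 = 5*11 - 51 = 55 - 51 = 4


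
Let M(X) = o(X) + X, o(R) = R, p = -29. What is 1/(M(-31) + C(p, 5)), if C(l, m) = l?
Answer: -1/91 ≈ -0.010989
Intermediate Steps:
M(X) = 2*X (M(X) = X + X = 2*X)
1/(M(-31) + C(p, 5)) = 1/(2*(-31) - 29) = 1/(-62 - 29) = 1/(-91) = -1/91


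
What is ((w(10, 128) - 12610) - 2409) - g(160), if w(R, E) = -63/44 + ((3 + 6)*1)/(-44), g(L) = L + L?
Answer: -168747/11 ≈ -15341.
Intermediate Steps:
g(L) = 2*L
w(R, E) = -18/11 (w(R, E) = -63*1/44 + (9*1)*(-1/44) = -63/44 + 9*(-1/44) = -63/44 - 9/44 = -18/11)
((w(10, 128) - 12610) - 2409) - g(160) = ((-18/11 - 12610) - 2409) - 2*160 = (-138728/11 - 2409) - 1*320 = -165227/11 - 320 = -168747/11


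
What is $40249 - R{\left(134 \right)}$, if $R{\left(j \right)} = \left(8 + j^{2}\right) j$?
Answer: $-2366927$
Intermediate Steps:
$R{\left(j \right)} = j \left(8 + j^{2}\right)$
$40249 - R{\left(134 \right)} = 40249 - 134 \left(8 + 134^{2}\right) = 40249 - 134 \left(8 + 17956\right) = 40249 - 134 \cdot 17964 = 40249 - 2407176 = -2366927$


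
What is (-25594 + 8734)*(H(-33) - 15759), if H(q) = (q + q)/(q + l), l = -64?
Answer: 25771471020/97 ≈ 2.6569e+8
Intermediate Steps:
H(q) = 2*q/(-64 + q) (H(q) = (q + q)/(q - 64) = (2*q)/(-64 + q) = 2*q/(-64 + q))
(-25594 + 8734)*(H(-33) - 15759) = (-25594 + 8734)*(2*(-33)/(-64 - 33) - 15759) = -16860*(2*(-33)/(-97) - 15759) = -16860*(2*(-33)*(-1/97) - 15759) = -16860*(66/97 - 15759) = -16860*(-1528557/97) = 25771471020/97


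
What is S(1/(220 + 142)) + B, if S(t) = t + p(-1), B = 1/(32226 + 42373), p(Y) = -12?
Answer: -323983095/27004838 ≈ -11.997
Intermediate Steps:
B = 1/74599 ≈ 1.3405e-5
S(t) = -12 + t (S(t) = t - 12 = -12 + t)
S(1/(220 + 142)) + B = (-12 + 1/(220 + 142)) + 1/74599 = (-12 + 1/362) + 1/74599 = -4343/362 + 1/74599 = -323983095/27004838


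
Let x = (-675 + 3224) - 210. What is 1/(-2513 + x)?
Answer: -1/174 ≈ -0.0057471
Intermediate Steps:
x = 2339 (x = 2549 - 210 = 2339)
1/(-2513 + x) = 1/(-2513 + 2339) = 1/(-174) = -1/174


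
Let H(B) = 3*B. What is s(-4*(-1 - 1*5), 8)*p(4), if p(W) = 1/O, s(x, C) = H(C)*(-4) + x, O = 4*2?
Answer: -9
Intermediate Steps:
O = 8
s(x, C) = x - 12*C (s(x, C) = (3*C)*(-4) + x = -12*C + x = x - 12*C)
p(W) = ⅛ (p(W) = 1/8 = ⅛)
s(-4*(-1 - 1*5), 8)*p(4) = (-4*(-1 - 1*5) - 12*8)*(⅛) = (-4*(-1 - 5) - 96)*(⅛) = (-4*(-6) - 96)*(⅛) = (24 - 96)*(⅛) = -72*⅛ = -9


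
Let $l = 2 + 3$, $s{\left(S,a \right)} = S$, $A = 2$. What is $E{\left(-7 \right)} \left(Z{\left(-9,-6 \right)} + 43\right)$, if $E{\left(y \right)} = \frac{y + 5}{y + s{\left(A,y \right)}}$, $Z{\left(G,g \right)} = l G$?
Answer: $- \frac{4}{5} \approx -0.8$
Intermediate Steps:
$l = 5$
$Z{\left(G,g \right)} = 5 G$
$E{\left(y \right)} = \frac{5 + y}{2 + y}$ ($E{\left(y \right)} = \frac{y + 5}{y + 2} = \frac{5 + y}{2 + y}$)
$E{\left(-7 \right)} \left(Z{\left(-9,-6 \right)} + 43\right) = \frac{5 - 7}{2 - 7} \left(5 \left(-9\right) + 43\right) = \frac{1}{-5} \left(-2\right) \left(-45 + 43\right) = \left(- \frac{1}{5}\right) \left(-2\right) \left(-2\right) = \frac{2}{5} \left(-2\right) = - \frac{4}{5}$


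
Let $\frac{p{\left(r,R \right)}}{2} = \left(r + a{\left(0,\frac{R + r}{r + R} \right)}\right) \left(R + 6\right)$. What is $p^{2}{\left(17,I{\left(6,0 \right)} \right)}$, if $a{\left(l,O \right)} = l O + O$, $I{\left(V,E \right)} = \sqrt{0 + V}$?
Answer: $54432 + 15552 \sqrt{6} \approx 92527.0$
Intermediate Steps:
$I{\left(V,E \right)} = \sqrt{V}$
$a{\left(l,O \right)} = O + O l$ ($a{\left(l,O \right)} = O l + O = O + O l$)
$p{\left(r,R \right)} = 2 \left(1 + r\right) \left(6 + R\right)$ ($p{\left(r,R \right)} = 2 \left(r + \frac{R + r}{r + R} \left(1 + 0\right)\right) \left(R + 6\right) = 2 \left(r + \frac{R + r}{R + r} 1\right) \left(6 + R\right) = 2 \left(r + 1 \cdot 1\right) \left(6 + R\right) = 2 \left(r + 1\right) \left(6 + R\right) = 2 \left(1 + r\right) \left(6 + R\right)$)
$p^{2}{\left(17,I{\left(6,0 \right)} \right)} = \left(12 + 2 \sqrt{6} + 12 \cdot 17 + 2 \sqrt{6} \cdot 17\right)^{2} = \left(12 + 2 \sqrt{6} + 204 + 34 \sqrt{6}\right)^{2} = \left(216 + 36 \sqrt{6}\right)^{2}$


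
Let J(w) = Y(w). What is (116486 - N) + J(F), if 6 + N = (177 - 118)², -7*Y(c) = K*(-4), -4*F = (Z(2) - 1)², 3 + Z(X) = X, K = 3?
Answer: 791089/7 ≈ 1.1301e+5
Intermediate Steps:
Z(X) = -3 + X
F = -1 (F = -((-3 + 2) - 1)²/4 = -(-1 - 1)²/4 = -¼*(-2)² = -¼*4 = -1)
Y(c) = 12/7 (Y(c) = -3*(-4)/7 = -⅐*(-12) = 12/7)
J(w) = 12/7
N = 3475 (N = -6 + (177 - 118)² = -6 + 59² = -6 + 3481 = 3475)
(116486 - N) + J(F) = (116486 - 1*3475) + 12/7 = (116486 - 3475) + 12/7 = 113011 + 12/7 = 791089/7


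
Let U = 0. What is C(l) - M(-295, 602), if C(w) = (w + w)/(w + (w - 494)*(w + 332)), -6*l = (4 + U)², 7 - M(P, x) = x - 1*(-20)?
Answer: 56585538/92009 ≈ 615.00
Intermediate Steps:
M(P, x) = -13 - x (M(P, x) = 7 - (x - 1*(-20)) = 7 - (x + 20) = 7 - (20 + x) = 7 + (-20 - x) = -13 - x)
l = -8/3 (l = -(4 + 0)²/6 = -⅙*4² = -⅙*16 = -8/3 ≈ -2.6667)
C(w) = 2*w/(w + (-494 + w)*(332 + w)) (C(w) = (2*w)/(w + (-494 + w)*(332 + w)) = 2*w/(w + (-494 + w)*(332 + w)))
C(l) - M(-295, 602) = 2*(-8/3)/(-164008 + (-8/3)² - 161*(-8/3)) - (-13 - 1*602) = 2*(-8/3)/(-164008 + 64/9 + 1288/3) - (-13 - 602) = 2*(-8/3)/(-1472144/9) - 1*(-615) = 2*(-8/3)*(-9/1472144) + 615 = 3/92009 + 615 = 56585538/92009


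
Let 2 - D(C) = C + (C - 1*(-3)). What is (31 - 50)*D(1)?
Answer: 57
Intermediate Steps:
D(C) = -1 - 2*C (D(C) = 2 - (C + (C - 1*(-3))) = 2 - (C + (C + 3)) = 2 - (C + (3 + C)) = 2 - (3 + 2*C) = 2 + (-3 - 2*C) = -1 - 2*C)
(31 - 50)*D(1) = (31 - 50)*(-1 - 2*1) = -19*(-1 - 2) = -19*(-3) = 57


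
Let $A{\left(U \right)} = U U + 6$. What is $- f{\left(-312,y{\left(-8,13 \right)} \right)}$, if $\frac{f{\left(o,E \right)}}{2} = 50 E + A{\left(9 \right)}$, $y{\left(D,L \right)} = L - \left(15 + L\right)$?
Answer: $1326$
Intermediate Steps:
$A{\left(U \right)} = 6 + U^{2}$ ($A{\left(U \right)} = U^{2} + 6 = 6 + U^{2}$)
$y{\left(D,L \right)} = -15$
$f{\left(o,E \right)} = 174 + 100 E$ ($f{\left(o,E \right)} = 2 \left(50 E + \left(6 + 9^{2}\right)\right) = 2 \left(50 E + \left(6 + 81\right)\right) = 2 \left(50 E + 87\right) = 2 \left(87 + 50 E\right) = 174 + 100 E$)
$- f{\left(-312,y{\left(-8,13 \right)} \right)} = - (174 + 100 \left(-15\right)) = - (174 - 1500) = \left(-1\right) \left(-1326\right) = 1326$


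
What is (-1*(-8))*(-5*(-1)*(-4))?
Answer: -160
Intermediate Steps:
(-1*(-8))*(-5*(-1)*(-4)) = 8*(5*(-4)) = 8*(-20) = -160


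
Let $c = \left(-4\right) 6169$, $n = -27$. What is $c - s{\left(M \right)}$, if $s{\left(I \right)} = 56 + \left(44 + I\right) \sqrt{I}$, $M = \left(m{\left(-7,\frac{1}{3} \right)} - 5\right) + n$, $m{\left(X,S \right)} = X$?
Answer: $-24732 - 5 i \sqrt{39} \approx -24732.0 - 31.225 i$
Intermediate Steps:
$M = -39$ ($M = \left(-7 - 5\right) - 27 = -12 - 27 = -39$)
$c = -24676$
$s{\left(I \right)} = 56 + \sqrt{I} \left(44 + I\right)$
$c - s{\left(M \right)} = -24676 - \left(56 + \left(-39\right)^{\frac{3}{2}} + 44 \sqrt{-39}\right) = -24676 - \left(56 - 39 i \sqrt{39} + 44 i \sqrt{39}\right) = -24676 - \left(56 + 5 i \sqrt{39}\right) = -24732 - 5 i \sqrt{39}$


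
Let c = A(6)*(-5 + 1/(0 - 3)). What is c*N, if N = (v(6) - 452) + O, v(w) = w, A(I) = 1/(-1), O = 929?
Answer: 2576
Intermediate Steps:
A(I) = -1
N = 483 (N = (6 - 452) + 929 = -446 + 929 = 483)
c = 16/3 (c = -(-5 + 1/(0 - 3)) = -(-5 + 1/(-3)) = -(-5 - ⅓) = -1*(-16/3) = 16/3 ≈ 5.3333)
c*N = (16/3)*483 = 2576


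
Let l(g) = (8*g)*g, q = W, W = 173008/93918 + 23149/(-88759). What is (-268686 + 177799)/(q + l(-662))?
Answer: -34438190485677/1328448482919487 ≈ -0.025924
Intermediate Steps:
W = 599177695/378912171 (W = 173008*(1/93918) + 23149*(-1/88759) = 7864/4269 - 23149/88759 = 599177695/378912171 ≈ 1.5813)
q = 599177695/378912171 ≈ 1.5813
l(g) = 8*g**2
(-268686 + 177799)/(q + l(-662)) = (-268686 + 177799)/(599177695/378912171 + 8*(-662)**2) = -90887/(599177695/378912171 + 8*438244) = -90887/(599177695/378912171 + 3505952) = -90887/1328448482919487/378912171 = -90887*378912171/1328448482919487 = -34438190485677/1328448482919487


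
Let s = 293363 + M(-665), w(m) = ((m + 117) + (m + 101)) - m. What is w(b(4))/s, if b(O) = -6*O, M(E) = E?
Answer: 97/146349 ≈ 0.00066280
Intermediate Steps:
w(m) = 218 + m (w(m) = ((117 + m) + (101 + m)) - m = (218 + 2*m) - m = 218 + m)
s = 292698 (s = 293363 - 665 = 292698)
w(b(4))/s = (218 - 6*4)/292698 = (218 - 24)*(1/292698) = 194*(1/292698) = 97/146349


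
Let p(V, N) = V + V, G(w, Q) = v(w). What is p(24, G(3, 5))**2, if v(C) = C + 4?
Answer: 2304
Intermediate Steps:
v(C) = 4 + C
G(w, Q) = 4 + w
p(V, N) = 2*V
p(24, G(3, 5))**2 = (2*24)**2 = 48**2 = 2304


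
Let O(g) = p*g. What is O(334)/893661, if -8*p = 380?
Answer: -15865/893661 ≈ -0.017753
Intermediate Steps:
p = -95/2 (p = -⅛*380 = -95/2 ≈ -47.500)
O(g) = -95*g/2
O(334)/893661 = -95/2*334/893661 = -15865*1/893661 = -15865/893661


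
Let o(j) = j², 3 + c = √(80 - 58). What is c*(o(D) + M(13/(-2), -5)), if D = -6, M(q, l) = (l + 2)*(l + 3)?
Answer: -126 + 42*√22 ≈ 70.997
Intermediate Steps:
M(q, l) = (2 + l)*(3 + l)
c = -3 + √22 (c = -3 + √(80 - 58) = -3 + √22 ≈ 1.6904)
c*(o(D) + M(13/(-2), -5)) = (-3 + √22)*((-6)² + (6 + (-5)² + 5*(-5))) = (-3 + √22)*(36 + (6 + 25 - 25)) = (-3 + √22)*(36 + 6) = (-3 + √22)*42 = -126 + 42*√22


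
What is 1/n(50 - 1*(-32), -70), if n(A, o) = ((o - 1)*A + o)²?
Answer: 1/34715664 ≈ 2.8805e-8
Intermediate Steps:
n(A, o) = (o + A*(-1 + o))² (n(A, o) = ((-1 + o)*A + o)² = (A*(-1 + o) + o)² = (o + A*(-1 + o))²)
1/n(50 - 1*(-32), -70) = 1/((-70 - (50 - 1*(-32)) + (50 - 1*(-32))*(-70))²) = 1/((-70 - (50 + 32) + (50 + 32)*(-70))²) = 1/((-70 - 1*82 + 82*(-70))²) = 1/((-70 - 82 - 5740)²) = 1/((-5892)²) = 1/34715664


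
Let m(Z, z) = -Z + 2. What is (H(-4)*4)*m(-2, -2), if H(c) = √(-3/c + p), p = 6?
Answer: 24*√3 ≈ 41.569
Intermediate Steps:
H(c) = √(6 - 3/c) (H(c) = √(-3/c + 6) = √(6 - 3/c))
m(Z, z) = 2 - Z
(H(-4)*4)*m(-2, -2) = (√(6 - 3/(-4))*4)*(2 - 1*(-2)) = (√(6 - 3*(-¼))*4)*(2 + 2) = (√(6 + ¾)*4)*4 = (√(27/4)*4)*4 = ((3*√3/2)*4)*4 = (6*√3)*4 = 24*√3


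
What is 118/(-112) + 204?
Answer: 11365/56 ≈ 202.95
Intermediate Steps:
118/(-112) + 204 = 118*(-1/112) + 204 = -59/56 + 204 = 11365/56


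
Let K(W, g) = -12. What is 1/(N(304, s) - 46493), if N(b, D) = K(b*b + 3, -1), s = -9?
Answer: -1/46505 ≈ -2.1503e-5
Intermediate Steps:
N(b, D) = -12
1/(N(304, s) - 46493) = 1/(-12 - 46493) = 1/(-46505) = -1/46505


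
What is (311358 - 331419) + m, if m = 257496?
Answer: 237435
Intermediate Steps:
(311358 - 331419) + m = (311358 - 331419) + 257496 = -20061 + 257496 = 237435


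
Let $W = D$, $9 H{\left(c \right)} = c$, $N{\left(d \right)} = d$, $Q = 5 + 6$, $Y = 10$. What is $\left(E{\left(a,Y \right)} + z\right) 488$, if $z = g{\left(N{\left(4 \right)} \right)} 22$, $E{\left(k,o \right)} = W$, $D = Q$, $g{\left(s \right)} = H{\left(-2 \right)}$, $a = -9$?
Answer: $\frac{26840}{9} \approx 2982.2$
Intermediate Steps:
$Q = 11$
$H{\left(c \right)} = \frac{c}{9}$
$g{\left(s \right)} = - \frac{2}{9}$ ($g{\left(s \right)} = \frac{1}{9} \left(-2\right) = - \frac{2}{9}$)
$D = 11$
$W = 11$
$E{\left(k,o \right)} = 11$
$z = - \frac{44}{9}$ ($z = \left(- \frac{2}{9}\right) 22 = - \frac{44}{9} \approx -4.8889$)
$\left(E{\left(a,Y \right)} + z\right) 488 = \left(11 - \frac{44}{9}\right) 488 = \frac{55}{9} \cdot 488 = \frac{26840}{9}$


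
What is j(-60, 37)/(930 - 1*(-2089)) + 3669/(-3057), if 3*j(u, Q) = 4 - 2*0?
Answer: -11072635/9229083 ≈ -1.1998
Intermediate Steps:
j(u, Q) = 4/3 (j(u, Q) = (4 - 2*0)/3 = (4 + 0)/3 = (1/3)*4 = 4/3)
j(-60, 37)/(930 - 1*(-2089)) + 3669/(-3057) = 4/(3*(930 - 1*(-2089))) + 3669/(-3057) = 4/(3*(930 + 2089)) + 3669*(-1/3057) = (4/3)/3019 - 1223/1019 = (4/3)*(1/3019) - 1223/1019 = 4/9057 - 1223/1019 = -11072635/9229083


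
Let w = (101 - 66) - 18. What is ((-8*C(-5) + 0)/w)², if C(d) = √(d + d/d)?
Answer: -256/289 ≈ -0.88581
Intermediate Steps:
C(d) = √(1 + d) (C(d) = √(d + 1) = √(1 + d))
w = 17 (w = 35 - 18 = 17)
((-8*C(-5) + 0)/w)² = ((-8*√(1 - 5) + 0)/17)² = ((-16*I + 0)*(1/17))² = (-16*I*(1/17))² = (-16*I/17)² = -256/289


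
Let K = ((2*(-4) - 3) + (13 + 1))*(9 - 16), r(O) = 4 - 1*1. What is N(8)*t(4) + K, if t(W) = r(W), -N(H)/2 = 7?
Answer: -63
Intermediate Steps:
N(H) = -14 (N(H) = -2*7 = -14)
r(O) = 3 (r(O) = 4 - 1 = 3)
t(W) = 3
K = -21 (K = ((-8 - 3) + 14)*(-7) = (-11 + 14)*(-7) = 3*(-7) = -21)
N(8)*t(4) + K = -14*3 - 21 = -42 - 21 = -63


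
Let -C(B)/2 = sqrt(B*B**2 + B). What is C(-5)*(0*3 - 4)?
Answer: 8*I*sqrt(130) ≈ 91.214*I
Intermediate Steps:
C(B) = -2*sqrt(B + B**3) (C(B) = -2*sqrt(B*B**2 + B) = -2*sqrt(B**3 + B) = -2*sqrt(B + B**3))
C(-5)*(0*3 - 4) = (-2*sqrt(-5 + (-5)**3))*(0*3 - 4) = (-2*sqrt(-5 - 125))*(0 - 4) = -2*I*sqrt(130)*(-4) = 8*I*sqrt(130)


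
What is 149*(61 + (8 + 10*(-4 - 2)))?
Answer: 1341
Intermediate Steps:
149*(61 + (8 + 10*(-4 - 2))) = 149*(61 + (8 + 10*(-6))) = 149*(61 + (8 - 60)) = 149*(61 - 52) = 149*9 = 1341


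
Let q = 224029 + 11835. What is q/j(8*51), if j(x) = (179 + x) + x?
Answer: 235864/995 ≈ 237.05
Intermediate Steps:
q = 235864
j(x) = 179 + 2*x
q/j(8*51) = 235864/(179 + 2*(8*51)) = 235864/(179 + 2*408) = 235864/(179 + 816) = 235864/995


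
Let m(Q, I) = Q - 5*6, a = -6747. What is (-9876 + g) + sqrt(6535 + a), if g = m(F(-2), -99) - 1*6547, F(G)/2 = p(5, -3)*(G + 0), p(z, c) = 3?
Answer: -16465 + 2*I*sqrt(53) ≈ -16465.0 + 14.56*I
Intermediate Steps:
F(G) = 6*G (F(G) = 2*(3*(G + 0)) = 2*(3*G) = 6*G)
m(Q, I) = -30 + Q (m(Q, I) = Q - 30 = -30 + Q)
g = -6589 (g = (-30 + 6*(-2)) - 1*6547 = (-30 - 12) - 6547 = -42 - 6547 = -6589)
(-9876 + g) + sqrt(6535 + a) = (-9876 - 6589) + sqrt(6535 - 6747) = -16465 + sqrt(-212) = -16465 + 2*I*sqrt(53)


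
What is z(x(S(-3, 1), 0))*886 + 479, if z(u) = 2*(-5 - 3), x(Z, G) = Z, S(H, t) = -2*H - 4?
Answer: -13697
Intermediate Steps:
S(H, t) = -4 - 2*H
z(u) = -16 (z(u) = 2*(-8) = -16)
z(x(S(-3, 1), 0))*886 + 479 = -16*886 + 479 = -14176 + 479 = -13697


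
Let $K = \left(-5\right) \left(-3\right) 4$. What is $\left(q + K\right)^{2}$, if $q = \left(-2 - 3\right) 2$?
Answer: $2500$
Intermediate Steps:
$q = -10$ ($q = \left(-5\right) 2 = -10$)
$K = 60$ ($K = 15 \cdot 4 = 60$)
$\left(q + K\right)^{2} = \left(-10 + 60\right)^{2} = 50^{2} = 2500$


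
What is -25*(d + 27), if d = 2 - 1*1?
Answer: -700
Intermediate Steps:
d = 1 (d = 2 - 1 = 1)
-25*(d + 27) = -25*(1 + 27) = -25*28 = -700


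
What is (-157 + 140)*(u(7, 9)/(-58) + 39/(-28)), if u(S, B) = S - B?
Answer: 18751/812 ≈ 23.092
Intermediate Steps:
(-157 + 140)*(u(7, 9)/(-58) + 39/(-28)) = (-157 + 140)*((7 - 1*9)/(-58) + 39/(-28)) = -17*((7 - 9)*(-1/58) + 39*(-1/28)) = -17*(-2*(-1/58) - 39/28) = -17*(1/29 - 39/28) = -17*(-1103/812) = 18751/812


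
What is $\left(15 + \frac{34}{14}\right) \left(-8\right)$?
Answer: $- \frac{976}{7} \approx -139.43$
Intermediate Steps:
$\left(15 + \frac{34}{14}\right) \left(-8\right) = \left(15 + 34 \cdot \frac{1}{14}\right) \left(-8\right) = \left(15 + \frac{17}{7}\right) \left(-8\right) = \frac{122}{7} \left(-8\right) = - \frac{976}{7}$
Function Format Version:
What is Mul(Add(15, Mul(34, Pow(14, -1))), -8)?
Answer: Rational(-976, 7) ≈ -139.43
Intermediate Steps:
Mul(Add(15, Mul(34, Pow(14, -1))), -8) = Mul(Add(15, Mul(34, Rational(1, 14))), -8) = Mul(Add(15, Rational(17, 7)), -8) = Mul(Rational(122, 7), -8) = Rational(-976, 7)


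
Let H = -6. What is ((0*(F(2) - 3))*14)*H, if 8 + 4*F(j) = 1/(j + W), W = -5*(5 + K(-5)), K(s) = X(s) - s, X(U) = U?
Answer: 0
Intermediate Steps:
K(s) = 0 (K(s) = s - s = 0)
W = -25 (W = -5*(5 + 0) = -5*5 = -25)
F(j) = -2 + 1/(4*(-25 + j)) (F(j) = -2 + 1/(4*(j - 25)) = -2 + 1/(4*(-25 + j)))
((0*(F(2) - 3))*14)*H = ((0*((201 - 8*2)/(4*(-25 + 2)) - 3))*14)*(-6) = ((0*((¼)*(201 - 16)/(-23) - 3))*14)*(-6) = ((0*((¼)*(-1/23)*185 - 3))*14)*(-6) = ((0*(-185/92 - 3))*14)*(-6) = ((0*(-461/92))*14)*(-6) = (0*14)*(-6) = 0*(-6) = 0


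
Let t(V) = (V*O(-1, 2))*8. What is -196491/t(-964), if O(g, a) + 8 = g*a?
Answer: -196491/77120 ≈ -2.5479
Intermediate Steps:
O(g, a) = -8 + a*g (O(g, a) = -8 + g*a = -8 + a*g)
t(V) = -80*V (t(V) = (V*(-8 + 2*(-1)))*8 = (V*(-8 - 2))*8 = (V*(-10))*8 = -10*V*8 = -80*V)
-196491/t(-964) = -196491/((-80*(-964))) = -196491/77120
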